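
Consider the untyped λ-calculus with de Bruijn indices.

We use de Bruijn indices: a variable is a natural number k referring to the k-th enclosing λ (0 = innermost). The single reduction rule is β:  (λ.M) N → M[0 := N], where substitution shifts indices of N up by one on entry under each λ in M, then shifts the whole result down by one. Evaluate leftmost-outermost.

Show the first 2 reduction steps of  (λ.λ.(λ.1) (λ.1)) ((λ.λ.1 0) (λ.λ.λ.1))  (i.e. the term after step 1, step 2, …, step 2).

  start: (λ.λ.(λ.1) (λ.1)) ((λ.λ.1 0) (λ.λ.λ.1))
  →1  λ.(λ.1) (λ.1)
  →2  λ.0

Answer: after 2 steps: λ.0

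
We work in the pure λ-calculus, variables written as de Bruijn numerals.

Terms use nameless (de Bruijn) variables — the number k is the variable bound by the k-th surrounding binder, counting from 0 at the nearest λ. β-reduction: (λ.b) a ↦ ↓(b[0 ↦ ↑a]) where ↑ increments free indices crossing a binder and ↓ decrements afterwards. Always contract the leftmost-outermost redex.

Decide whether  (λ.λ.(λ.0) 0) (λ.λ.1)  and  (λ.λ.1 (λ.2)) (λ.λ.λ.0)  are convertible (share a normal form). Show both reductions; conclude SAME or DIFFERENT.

Answer: DIFFERENT — A ⇓ λ.0, B ⇓ λ.λ.λ.0

Working:
Term A:
  start: (λ.λ.(λ.0) 0) (λ.λ.1)
  step 1: λ.(λ.0) 0
  step 2: λ.0

Term B:
  start: (λ.λ.1 (λ.2)) (λ.λ.λ.0)
  step 1: λ.(λ.λ.λ.0) (λ.λ.λ.λ.0)
  step 2: λ.λ.λ.0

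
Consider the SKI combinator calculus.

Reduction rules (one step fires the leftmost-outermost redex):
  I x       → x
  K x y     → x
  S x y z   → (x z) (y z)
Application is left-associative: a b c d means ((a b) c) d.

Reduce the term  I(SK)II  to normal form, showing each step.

Answer: normal form = I  (in 3 steps)

Derivation:
  start: I(SK)II
  →1  SKII
  →2  KI(II)
  →3  I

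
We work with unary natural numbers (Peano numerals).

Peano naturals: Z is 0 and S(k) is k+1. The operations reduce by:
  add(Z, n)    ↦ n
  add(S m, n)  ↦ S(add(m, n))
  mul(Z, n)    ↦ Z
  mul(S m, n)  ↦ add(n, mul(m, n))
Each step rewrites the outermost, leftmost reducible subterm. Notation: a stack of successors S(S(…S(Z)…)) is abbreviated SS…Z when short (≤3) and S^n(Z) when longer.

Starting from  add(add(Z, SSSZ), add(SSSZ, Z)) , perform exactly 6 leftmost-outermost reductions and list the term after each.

Answer: after 6 steps: S(S(S(S(add(SSZ, Z)))))

Working:
  start: add(add(Z, SSSZ), add(SSSZ, Z))
  →1  add(SSSZ, add(SSSZ, Z))
  →2  S(add(SSZ, add(SSSZ, Z)))
  →3  S(S(add(SZ, add(SSSZ, Z))))
  →4  S(S(S(add(Z, add(SSSZ, Z)))))
  →5  S(S(S(add(SSSZ, Z))))
  →6  S(S(S(S(add(SSZ, Z)))))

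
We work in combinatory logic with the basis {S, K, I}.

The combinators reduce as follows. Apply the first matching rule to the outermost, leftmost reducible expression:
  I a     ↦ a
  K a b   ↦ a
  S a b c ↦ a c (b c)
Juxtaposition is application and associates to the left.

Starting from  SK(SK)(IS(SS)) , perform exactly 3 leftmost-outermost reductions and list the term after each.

Answer: after 3 steps: S(SS)

Working:
  start: SK(SK)(IS(SS))
  →1  K(IS(SS))(SK(IS(SS)))
  →2  IS(SS)
  →3  S(SS)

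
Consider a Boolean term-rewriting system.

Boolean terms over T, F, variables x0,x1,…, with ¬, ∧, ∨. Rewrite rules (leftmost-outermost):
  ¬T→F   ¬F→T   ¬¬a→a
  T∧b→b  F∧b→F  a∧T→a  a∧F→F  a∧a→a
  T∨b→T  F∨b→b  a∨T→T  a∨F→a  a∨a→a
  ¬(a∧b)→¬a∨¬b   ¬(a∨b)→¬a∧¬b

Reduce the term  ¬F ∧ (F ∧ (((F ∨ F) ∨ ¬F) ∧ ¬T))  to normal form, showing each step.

Answer: normal form = F  (in 3 steps)

Derivation:
  start: ¬F ∧ (F ∧ (((F ∨ F) ∨ ¬F) ∧ ¬T))
  →1  T ∧ (F ∧ (((F ∨ F) ∨ ¬F) ∧ ¬T))
  →2  F ∧ (((F ∨ F) ∨ ¬F) ∧ ¬T)
  →3  F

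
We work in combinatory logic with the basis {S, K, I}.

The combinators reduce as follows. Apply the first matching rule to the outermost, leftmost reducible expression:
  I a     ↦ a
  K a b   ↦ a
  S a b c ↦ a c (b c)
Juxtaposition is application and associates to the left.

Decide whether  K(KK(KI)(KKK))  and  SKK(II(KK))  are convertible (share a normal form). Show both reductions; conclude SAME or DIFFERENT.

Term A:
  start: K(KK(KI)(KKK))
  →1  K(K(KKK))
  →2  K(KK)

Term B:
  start: SKK(II(KK))
  →1  K(II(KK))(K(II(KK)))
  →2  II(KK)
  →3  I(KK)
  →4  KK

Answer: DIFFERENT — A ⇓ K(KK), B ⇓ KK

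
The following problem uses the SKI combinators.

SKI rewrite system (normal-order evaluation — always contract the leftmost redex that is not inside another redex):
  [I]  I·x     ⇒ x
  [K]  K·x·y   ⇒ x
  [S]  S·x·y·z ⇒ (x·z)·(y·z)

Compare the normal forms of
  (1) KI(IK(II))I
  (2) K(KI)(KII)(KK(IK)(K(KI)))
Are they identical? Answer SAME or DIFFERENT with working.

Answer: SAME — A ⇓ I, B ⇓ I

Derivation:
Term A:
  start: KI(IK(II))I
  [1] II
  [2] I

Term B:
  start: K(KI)(KII)(KK(IK)(K(KI)))
  [1] KI(KK(IK)(K(KI)))
  [2] I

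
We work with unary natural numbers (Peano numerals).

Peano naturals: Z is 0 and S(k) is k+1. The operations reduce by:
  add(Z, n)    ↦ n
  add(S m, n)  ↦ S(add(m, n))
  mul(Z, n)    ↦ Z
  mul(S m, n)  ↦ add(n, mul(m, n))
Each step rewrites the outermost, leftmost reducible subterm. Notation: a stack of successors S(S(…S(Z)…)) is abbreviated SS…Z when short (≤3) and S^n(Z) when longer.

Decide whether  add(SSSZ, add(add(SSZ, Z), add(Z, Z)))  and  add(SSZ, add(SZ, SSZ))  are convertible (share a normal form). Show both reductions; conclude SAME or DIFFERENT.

Answer: SAME — A ⇓ S^5(Z), B ⇓ S^5(Z)

Working:
Term A:
  start: add(SSSZ, add(add(SSZ, Z), add(Z, Z)))
  step 1: S(add(SSZ, add(add(SSZ, Z), add(Z, Z))))
  step 2: S(S(add(SZ, add(add(SSZ, Z), add(Z, Z)))))
  step 3: S(S(S(add(Z, add(add(SSZ, Z), add(Z, Z))))))
  step 4: S(S(S(add(add(SSZ, Z), add(Z, Z)))))
  step 5: S(S(S(add(S(add(SZ, Z)), add(Z, Z)))))
  step 6: S(S(S(S(add(add(SZ, Z), add(Z, Z))))))
  step 7: S(S(S(S(add(S(add(Z, Z)), add(Z, Z))))))
  step 8: S(S(S(S(S(add(add(Z, Z), add(Z, Z)))))))
  step 9: S(S(S(S(S(add(Z, add(Z, Z)))))))
  step 10: S(S(S(S(S(add(Z, Z))))))
  step 11: S^5(Z)

Term B:
  start: add(SSZ, add(SZ, SSZ))
  step 1: S(add(SZ, add(SZ, SSZ)))
  step 2: S(S(add(Z, add(SZ, SSZ))))
  step 3: S(S(add(SZ, SSZ)))
  step 4: S(S(S(add(Z, SSZ))))
  step 5: S^5(Z)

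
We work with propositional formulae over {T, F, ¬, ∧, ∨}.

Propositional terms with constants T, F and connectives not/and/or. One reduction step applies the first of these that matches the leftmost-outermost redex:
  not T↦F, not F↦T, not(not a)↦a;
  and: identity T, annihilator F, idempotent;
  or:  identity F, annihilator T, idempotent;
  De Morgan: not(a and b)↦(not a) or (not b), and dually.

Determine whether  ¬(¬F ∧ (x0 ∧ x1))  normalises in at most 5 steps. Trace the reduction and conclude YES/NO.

Answer: YES — reaches normal form ¬x0 ∨ ¬x1 in 4 ≤ 5 steps

Derivation:
  start: ¬(¬F ∧ (x0 ∧ x1))
  step 1: ¬¬F ∨ ¬(x0 ∧ x1)
  step 2: F ∨ ¬(x0 ∧ x1)
  step 3: ¬(x0 ∧ x1)
  step 4: ¬x0 ∨ ¬x1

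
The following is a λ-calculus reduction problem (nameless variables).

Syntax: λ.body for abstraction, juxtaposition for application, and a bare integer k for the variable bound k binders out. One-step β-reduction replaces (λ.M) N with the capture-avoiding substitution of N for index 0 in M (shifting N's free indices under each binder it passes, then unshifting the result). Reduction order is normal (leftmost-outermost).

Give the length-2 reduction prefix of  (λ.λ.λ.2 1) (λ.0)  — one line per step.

  start: (λ.λ.λ.2 1) (λ.0)
  →1  λ.λ.(λ.0) 1
  →2  λ.λ.1

Answer: after 2 steps: λ.λ.1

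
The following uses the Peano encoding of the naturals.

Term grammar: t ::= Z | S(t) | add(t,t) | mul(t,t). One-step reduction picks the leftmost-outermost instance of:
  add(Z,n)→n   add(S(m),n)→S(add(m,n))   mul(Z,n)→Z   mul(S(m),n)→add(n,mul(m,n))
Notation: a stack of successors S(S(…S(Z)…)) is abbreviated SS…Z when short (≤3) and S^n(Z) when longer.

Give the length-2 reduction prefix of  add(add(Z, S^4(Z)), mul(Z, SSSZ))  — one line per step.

Answer: after 2 steps: S(add(SSSZ, mul(Z, SSSZ)))

Working:
  start: add(add(Z, S^4(Z)), mul(Z, SSSZ))
  step 1: add(S^4(Z), mul(Z, SSSZ))
  step 2: S(add(SSSZ, mul(Z, SSSZ)))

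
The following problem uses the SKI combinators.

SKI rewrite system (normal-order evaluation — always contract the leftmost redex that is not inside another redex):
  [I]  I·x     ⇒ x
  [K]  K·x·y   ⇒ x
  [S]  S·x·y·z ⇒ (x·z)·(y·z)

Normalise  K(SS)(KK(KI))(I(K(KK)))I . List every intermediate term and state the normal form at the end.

Answer: normal form = SI(KK)  (in 4 steps)

Derivation:
  start: K(SS)(KK(KI))(I(K(KK)))I
  step 1: SS(I(K(KK)))I
  step 2: SI(I(K(KK))I)
  step 3: SI(K(KK)I)
  step 4: SI(KK)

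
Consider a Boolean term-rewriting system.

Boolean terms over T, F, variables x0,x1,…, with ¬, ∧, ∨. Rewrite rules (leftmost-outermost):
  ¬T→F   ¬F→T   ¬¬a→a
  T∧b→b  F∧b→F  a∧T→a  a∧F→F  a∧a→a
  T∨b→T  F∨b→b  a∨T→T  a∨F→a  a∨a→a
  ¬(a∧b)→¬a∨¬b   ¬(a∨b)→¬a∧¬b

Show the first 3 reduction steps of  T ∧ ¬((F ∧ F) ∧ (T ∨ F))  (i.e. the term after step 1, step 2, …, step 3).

Answer: after 3 steps: (¬F ∨ ¬F) ∨ ¬(T ∨ F)

Working:
  start: T ∧ ¬((F ∧ F) ∧ (T ∨ F))
  →1  ¬((F ∧ F) ∧ (T ∨ F))
  →2  ¬(F ∧ F) ∨ ¬(T ∨ F)
  →3  (¬F ∨ ¬F) ∨ ¬(T ∨ F)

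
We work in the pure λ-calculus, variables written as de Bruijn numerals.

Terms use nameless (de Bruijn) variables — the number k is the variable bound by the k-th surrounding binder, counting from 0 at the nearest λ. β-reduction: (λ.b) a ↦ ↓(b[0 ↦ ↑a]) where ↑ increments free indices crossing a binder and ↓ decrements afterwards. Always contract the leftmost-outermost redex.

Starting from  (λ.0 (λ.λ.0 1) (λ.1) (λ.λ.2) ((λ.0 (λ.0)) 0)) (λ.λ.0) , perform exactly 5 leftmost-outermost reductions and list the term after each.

  start: (λ.0 (λ.λ.0 1) (λ.1) (λ.λ.2) ((λ.0 (λ.0)) 0)) (λ.λ.0)
  →1  (λ.λ.0) (λ.λ.0 1) (λ.λ.λ.0) (λ.λ.λ.λ.0) ((λ.0 (λ.0)) (λ.λ.0))
  →2  (λ.0) (λ.λ.λ.0) (λ.λ.λ.λ.0) ((λ.0 (λ.0)) (λ.λ.0))
  →3  (λ.λ.λ.0) (λ.λ.λ.λ.0) ((λ.0 (λ.0)) (λ.λ.0))
  →4  (λ.λ.0) ((λ.0 (λ.0)) (λ.λ.0))
  →5  λ.0

Answer: after 5 steps: λ.0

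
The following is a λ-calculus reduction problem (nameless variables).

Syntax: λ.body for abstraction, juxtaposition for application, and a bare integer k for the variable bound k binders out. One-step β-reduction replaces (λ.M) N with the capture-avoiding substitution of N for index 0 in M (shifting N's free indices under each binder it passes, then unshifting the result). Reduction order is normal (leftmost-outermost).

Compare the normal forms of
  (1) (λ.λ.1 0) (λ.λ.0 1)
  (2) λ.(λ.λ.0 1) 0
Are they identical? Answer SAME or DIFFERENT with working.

Answer: SAME — A ⇓ λ.λ.0 1, B ⇓ λ.λ.0 1

Reduction:
Term A:
  start: (λ.λ.1 0) (λ.λ.0 1)
  [1] λ.(λ.λ.0 1) 0
  [2] λ.λ.0 1

Term B:
  start: λ.(λ.λ.0 1) 0
  [1] λ.λ.0 1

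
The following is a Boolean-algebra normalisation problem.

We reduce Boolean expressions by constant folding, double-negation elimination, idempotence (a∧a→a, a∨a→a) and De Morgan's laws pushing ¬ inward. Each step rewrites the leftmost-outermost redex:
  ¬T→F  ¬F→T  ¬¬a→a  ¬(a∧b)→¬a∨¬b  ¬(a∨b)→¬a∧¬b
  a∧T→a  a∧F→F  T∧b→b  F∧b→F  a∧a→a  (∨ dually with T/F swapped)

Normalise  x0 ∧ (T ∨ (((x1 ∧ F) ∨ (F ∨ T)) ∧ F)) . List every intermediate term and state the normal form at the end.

  start: x0 ∧ (T ∨ (((x1 ∧ F) ∨ (F ∨ T)) ∧ F))
  [1] x0 ∧ T
  [2] x0

Answer: normal form = x0  (in 2 steps)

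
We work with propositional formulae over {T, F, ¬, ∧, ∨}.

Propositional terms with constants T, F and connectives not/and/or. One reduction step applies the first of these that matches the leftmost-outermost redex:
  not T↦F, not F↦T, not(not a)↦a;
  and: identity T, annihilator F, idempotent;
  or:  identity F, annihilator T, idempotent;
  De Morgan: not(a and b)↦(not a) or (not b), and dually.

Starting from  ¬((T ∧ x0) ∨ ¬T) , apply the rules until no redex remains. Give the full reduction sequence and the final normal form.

Answer: normal form = ¬x0  (in 6 steps)

Working:
  start: ¬((T ∧ x0) ∨ ¬T)
  [1] ¬(T ∧ x0) ∧ ¬¬T
  [2] (¬T ∨ ¬x0) ∧ ¬¬T
  [3] (F ∨ ¬x0) ∧ ¬¬T
  [4] ¬x0 ∧ ¬¬T
  [5] ¬x0 ∧ T
  [6] ¬x0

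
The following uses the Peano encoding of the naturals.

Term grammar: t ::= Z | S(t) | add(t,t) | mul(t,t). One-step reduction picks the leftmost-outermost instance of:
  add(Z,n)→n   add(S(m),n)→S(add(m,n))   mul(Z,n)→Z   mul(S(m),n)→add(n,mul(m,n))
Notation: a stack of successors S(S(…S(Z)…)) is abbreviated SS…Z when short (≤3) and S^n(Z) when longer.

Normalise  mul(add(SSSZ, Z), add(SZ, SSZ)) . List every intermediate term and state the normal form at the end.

  start: mul(add(SSSZ, Z), add(SZ, SSZ))
  step 1: mul(S(add(SSZ, Z)), add(SZ, SSZ))
  step 2: add(add(SZ, SSZ), mul(add(SSZ, Z), add(SZ, SSZ)))
  step 3: add(S(add(Z, SSZ)), mul(add(SSZ, Z), add(SZ, SSZ)))
  step 4: S(add(add(Z, SSZ), mul(add(SSZ, Z), add(SZ, SSZ))))
  step 5: S(add(SSZ, mul(add(SSZ, Z), add(SZ, SSZ))))
  step 6: S(S(add(SZ, mul(add(SSZ, Z), add(SZ, SSZ)))))
  step 7: S(S(S(add(Z, mul(add(SSZ, Z), add(SZ, SSZ))))))
  step 8: S(S(S(mul(add(SSZ, Z), add(SZ, SSZ)))))
  step 9: S(S(S(mul(S(add(SZ, Z)), add(SZ, SSZ)))))
  step 10: S(S(S(add(add(SZ, SSZ), mul(add(SZ, Z), add(SZ, SSZ))))))
  step 11: S(S(S(add(S(add(Z, SSZ)), mul(add(SZ, Z), add(SZ, SSZ))))))
  step 12: S(S(S(S(add(add(Z, SSZ), mul(add(SZ, Z), add(SZ, SSZ)))))))
  step 13: S(S(S(S(add(SSZ, mul(add(SZ, Z), add(SZ, SSZ)))))))
  step 14: S(S(S(S(S(add(SZ, mul(add(SZ, Z), add(SZ, SSZ))))))))
  step 15: S(S(S(S(S(S(add(Z, mul(add(SZ, Z), add(SZ, SSZ)))))))))
  step 16: S(S(S(S(S(S(mul(add(SZ, Z), add(SZ, SSZ))))))))
  step 17: S(S(S(S(S(S(mul(S(add(Z, Z)), add(SZ, SSZ))))))))
  step 18: S(S(S(S(S(S(add(add(SZ, SSZ), mul(add(Z, Z), add(SZ, SSZ)))))))))
  step 19: S(S(S(S(S(S(add(S(add(Z, SSZ)), mul(add(Z, Z), add(SZ, SSZ)))))))))
  step 20: S(S(S(S(S(S(S(add(add(Z, SSZ), mul(add(Z, Z), add(SZ, SSZ))))))))))
  step 21: S(S(S(S(S(S(S(add(SSZ, mul(add(Z, Z), add(SZ, SSZ))))))))))
  step 22: S(S(S(S(S(S(S(S(add(SZ, mul(add(Z, Z), add(SZ, SSZ)))))))))))
  step 23: S(S(S(S(S(S(S(S(S(add(Z, mul(add(Z, Z), add(SZ, SSZ))))))))))))
  step 24: S(S(S(S(S(S(S(S(S(mul(add(Z, Z), add(SZ, SSZ)))))))))))
  step 25: S(S(S(S(S(S(S(S(S(mul(Z, add(SZ, SSZ)))))))))))
  step 26: S^9(Z)

Answer: normal form = S^9(Z)  (in 26 steps)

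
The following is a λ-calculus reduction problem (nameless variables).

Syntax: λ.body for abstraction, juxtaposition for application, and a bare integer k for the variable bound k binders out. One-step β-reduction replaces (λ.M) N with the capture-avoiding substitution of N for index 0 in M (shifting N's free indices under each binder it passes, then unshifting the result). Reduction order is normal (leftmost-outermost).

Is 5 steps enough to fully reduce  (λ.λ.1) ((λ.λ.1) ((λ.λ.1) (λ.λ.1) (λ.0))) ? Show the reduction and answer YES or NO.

  start: (λ.λ.1) ((λ.λ.1) ((λ.λ.1) (λ.λ.1) (λ.0)))
  step 1: λ.(λ.λ.1) ((λ.λ.1) (λ.λ.1) (λ.0))
  step 2: λ.λ.(λ.λ.1) (λ.λ.1) (λ.0)
  step 3: λ.λ.(λ.λ.λ.1) (λ.0)
  step 4: λ.λ.λ.λ.1

Answer: YES — reaches normal form λ.λ.λ.λ.1 in 4 ≤ 5 steps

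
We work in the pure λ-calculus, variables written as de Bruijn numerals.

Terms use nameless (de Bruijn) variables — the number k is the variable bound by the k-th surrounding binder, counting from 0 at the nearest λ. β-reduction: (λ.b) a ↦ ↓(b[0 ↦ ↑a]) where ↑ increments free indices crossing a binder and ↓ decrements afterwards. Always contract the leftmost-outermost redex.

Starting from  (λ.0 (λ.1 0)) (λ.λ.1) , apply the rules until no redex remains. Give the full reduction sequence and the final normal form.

  start: (λ.0 (λ.1 0)) (λ.λ.1)
  [1] (λ.λ.1) (λ.(λ.λ.1) 0)
  [2] λ.λ.(λ.λ.1) 0
  [3] λ.λ.λ.1

Answer: normal form = λ.λ.λ.1  (in 3 steps)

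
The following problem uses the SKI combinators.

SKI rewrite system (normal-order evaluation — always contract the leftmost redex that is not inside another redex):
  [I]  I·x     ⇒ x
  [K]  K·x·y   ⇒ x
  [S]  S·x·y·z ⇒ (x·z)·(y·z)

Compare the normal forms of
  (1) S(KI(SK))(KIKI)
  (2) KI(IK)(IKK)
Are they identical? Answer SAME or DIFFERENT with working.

Answer: DIFFERENT — A ⇓ SII, B ⇓ KK

Working:
Term A:
  start: S(KI(SK))(KIKI)
  [1] SI(KIKI)
  [2] SI(II)
  [3] SII

Term B:
  start: KI(IK)(IKK)
  [1] I(IKK)
  [2] IKK
  [3] KK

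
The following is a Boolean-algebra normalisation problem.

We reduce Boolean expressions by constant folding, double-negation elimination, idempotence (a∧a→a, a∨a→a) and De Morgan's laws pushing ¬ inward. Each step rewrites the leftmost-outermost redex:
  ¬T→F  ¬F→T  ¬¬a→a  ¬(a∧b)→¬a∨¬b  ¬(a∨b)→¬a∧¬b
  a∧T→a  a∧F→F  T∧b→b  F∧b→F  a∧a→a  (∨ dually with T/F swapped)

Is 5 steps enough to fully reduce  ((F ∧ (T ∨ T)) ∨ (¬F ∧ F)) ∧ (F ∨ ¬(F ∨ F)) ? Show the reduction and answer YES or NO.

Answer: YES — reaches normal form F in 4 ≤ 5 steps

Reduction:
  start: ((F ∧ (T ∨ T)) ∨ (¬F ∧ F)) ∧ (F ∨ ¬(F ∨ F))
  [1] (F ∨ (¬F ∧ F)) ∧ (F ∨ ¬(F ∨ F))
  [2] (¬F ∧ F) ∧ (F ∨ ¬(F ∨ F))
  [3] F ∧ (F ∨ ¬(F ∨ F))
  [4] F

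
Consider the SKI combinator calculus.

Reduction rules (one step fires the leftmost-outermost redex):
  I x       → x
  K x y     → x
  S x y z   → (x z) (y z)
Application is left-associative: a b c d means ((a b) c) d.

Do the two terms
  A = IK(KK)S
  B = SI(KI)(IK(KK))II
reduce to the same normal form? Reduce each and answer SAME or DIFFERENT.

Answer: DIFFERENT — A ⇓ KK, B ⇓ KI

Reduction:
Term A:
  start: IK(KK)S
  step 1: K(KK)S
  step 2: KK

Term B:
  start: SI(KI)(IK(KK))II
  step 1: I(IK(KK))(KI(IK(KK)))II
  step 2: IK(KK)(KI(IK(KK)))II
  step 3: K(KK)(KI(IK(KK)))II
  step 4: KKII
  step 5: KI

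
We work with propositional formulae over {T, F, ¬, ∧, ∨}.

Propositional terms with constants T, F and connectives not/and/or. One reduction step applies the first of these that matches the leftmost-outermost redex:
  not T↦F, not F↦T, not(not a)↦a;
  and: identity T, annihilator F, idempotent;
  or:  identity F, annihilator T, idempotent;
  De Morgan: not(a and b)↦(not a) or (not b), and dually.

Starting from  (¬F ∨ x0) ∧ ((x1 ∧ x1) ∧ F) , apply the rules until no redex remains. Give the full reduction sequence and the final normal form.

Answer: normal form = F  (in 4 steps)

Derivation:
  start: (¬F ∨ x0) ∧ ((x1 ∧ x1) ∧ F)
  step 1: (T ∨ x0) ∧ ((x1 ∧ x1) ∧ F)
  step 2: T ∧ ((x1 ∧ x1) ∧ F)
  step 3: (x1 ∧ x1) ∧ F
  step 4: F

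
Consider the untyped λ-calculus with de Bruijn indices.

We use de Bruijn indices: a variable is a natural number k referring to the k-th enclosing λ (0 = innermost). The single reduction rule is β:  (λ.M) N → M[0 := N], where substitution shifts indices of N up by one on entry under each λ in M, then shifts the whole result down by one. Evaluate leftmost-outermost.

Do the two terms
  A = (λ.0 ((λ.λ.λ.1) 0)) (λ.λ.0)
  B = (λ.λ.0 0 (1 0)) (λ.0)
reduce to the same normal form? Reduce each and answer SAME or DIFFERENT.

Answer: DIFFERENT — A ⇓ λ.0, B ⇓ λ.0 0 0

Reduction:
Term A:
  start: (λ.0 ((λ.λ.λ.1) 0)) (λ.λ.0)
  →1  (λ.λ.0) ((λ.λ.λ.1) (λ.λ.0))
  →2  λ.0

Term B:
  start: (λ.λ.0 0 (1 0)) (λ.0)
  →1  λ.0 0 ((λ.0) 0)
  →2  λ.0 0 0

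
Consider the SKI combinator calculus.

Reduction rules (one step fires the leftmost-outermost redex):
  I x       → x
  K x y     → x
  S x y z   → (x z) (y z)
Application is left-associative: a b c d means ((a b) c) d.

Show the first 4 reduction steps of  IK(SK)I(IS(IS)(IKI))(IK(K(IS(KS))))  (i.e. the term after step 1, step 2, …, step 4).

  start: IK(SK)I(IS(IS)(IKI))(IK(K(IS(KS))))
  step 1: K(SK)I(IS(IS)(IKI))(IK(K(IS(KS))))
  step 2: SK(IS(IS)(IKI))(IK(K(IS(KS))))
  step 3: K(IK(K(IS(KS))))(IS(IS)(IKI)(IK(K(IS(KS)))))
  step 4: IK(K(IS(KS)))

Answer: after 4 steps: IK(K(IS(KS)))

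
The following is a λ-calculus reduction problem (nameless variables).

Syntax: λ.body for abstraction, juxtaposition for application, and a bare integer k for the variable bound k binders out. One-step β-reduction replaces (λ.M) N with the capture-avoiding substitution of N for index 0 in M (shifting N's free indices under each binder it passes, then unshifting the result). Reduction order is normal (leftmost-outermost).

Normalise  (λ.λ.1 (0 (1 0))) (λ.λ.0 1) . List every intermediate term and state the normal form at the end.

Answer: normal form = λ.λ.0 (1 (λ.0 2))  (in 3 steps)

Derivation:
  start: (λ.λ.1 (0 (1 0))) (λ.λ.0 1)
  →1  λ.(λ.λ.0 1) (0 ((λ.λ.0 1) 0))
  →2  λ.λ.0 (1 ((λ.λ.0 1) 1))
  →3  λ.λ.0 (1 (λ.0 2))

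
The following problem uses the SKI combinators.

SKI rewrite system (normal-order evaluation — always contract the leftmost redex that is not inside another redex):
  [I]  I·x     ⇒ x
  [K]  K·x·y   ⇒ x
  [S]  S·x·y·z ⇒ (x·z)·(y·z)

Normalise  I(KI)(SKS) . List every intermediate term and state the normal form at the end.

Answer: normal form = I  (in 2 steps)

Working:
  start: I(KI)(SKS)
  [1] KI(SKS)
  [2] I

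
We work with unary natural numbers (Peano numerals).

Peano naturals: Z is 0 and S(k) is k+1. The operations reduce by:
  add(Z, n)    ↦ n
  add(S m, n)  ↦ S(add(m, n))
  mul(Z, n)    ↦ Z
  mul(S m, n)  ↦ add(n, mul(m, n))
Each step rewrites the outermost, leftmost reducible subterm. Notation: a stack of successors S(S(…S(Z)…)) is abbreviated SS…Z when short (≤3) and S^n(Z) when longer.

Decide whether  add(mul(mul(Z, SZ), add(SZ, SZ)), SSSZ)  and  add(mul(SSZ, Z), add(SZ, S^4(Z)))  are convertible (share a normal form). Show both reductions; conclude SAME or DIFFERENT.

Answer: DIFFERENT — A ⇓ SSSZ, B ⇓ S^5(Z)

Reduction:
Term A:
  start: add(mul(mul(Z, SZ), add(SZ, SZ)), SSSZ)
  [1] add(mul(Z, add(SZ, SZ)), SSSZ)
  [2] add(Z, SSSZ)
  [3] SSSZ

Term B:
  start: add(mul(SSZ, Z), add(SZ, S^4(Z)))
  [1] add(add(Z, mul(SZ, Z)), add(SZ, S^4(Z)))
  [2] add(mul(SZ, Z), add(SZ, S^4(Z)))
  [3] add(add(Z, mul(Z, Z)), add(SZ, S^4(Z)))
  [4] add(mul(Z, Z), add(SZ, S^4(Z)))
  [5] add(Z, add(SZ, S^4(Z)))
  [6] add(SZ, S^4(Z))
  [7] S(add(Z, S^4(Z)))
  [8] S^5(Z)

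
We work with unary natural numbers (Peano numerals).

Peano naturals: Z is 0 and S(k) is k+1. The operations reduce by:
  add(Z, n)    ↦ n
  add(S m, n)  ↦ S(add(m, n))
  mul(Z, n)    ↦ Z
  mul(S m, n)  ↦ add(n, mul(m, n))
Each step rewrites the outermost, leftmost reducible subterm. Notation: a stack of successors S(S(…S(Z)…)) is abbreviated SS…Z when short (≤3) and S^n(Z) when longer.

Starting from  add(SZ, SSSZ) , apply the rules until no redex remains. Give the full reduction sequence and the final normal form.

Answer: normal form = S^4(Z)  (in 2 steps)

Reduction:
  start: add(SZ, SSSZ)
  [1] S(add(Z, SSSZ))
  [2] S^4(Z)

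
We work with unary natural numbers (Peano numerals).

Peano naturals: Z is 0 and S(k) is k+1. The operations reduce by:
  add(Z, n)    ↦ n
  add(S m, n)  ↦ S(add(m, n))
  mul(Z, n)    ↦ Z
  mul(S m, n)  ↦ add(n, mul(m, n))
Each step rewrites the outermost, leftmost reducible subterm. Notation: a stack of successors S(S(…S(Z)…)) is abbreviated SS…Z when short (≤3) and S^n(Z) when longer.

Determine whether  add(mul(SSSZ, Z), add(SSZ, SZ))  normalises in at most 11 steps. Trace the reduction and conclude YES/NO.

Answer: YES — reaches normal form SSSZ in 11 ≤ 11 steps

Derivation:
  start: add(mul(SSSZ, Z), add(SSZ, SZ))
  [1] add(add(Z, mul(SSZ, Z)), add(SSZ, SZ))
  [2] add(mul(SSZ, Z), add(SSZ, SZ))
  [3] add(add(Z, mul(SZ, Z)), add(SSZ, SZ))
  [4] add(mul(SZ, Z), add(SSZ, SZ))
  [5] add(add(Z, mul(Z, Z)), add(SSZ, SZ))
  [6] add(mul(Z, Z), add(SSZ, SZ))
  [7] add(Z, add(SSZ, SZ))
  [8] add(SSZ, SZ)
  [9] S(add(SZ, SZ))
  [10] S(S(add(Z, SZ)))
  [11] SSSZ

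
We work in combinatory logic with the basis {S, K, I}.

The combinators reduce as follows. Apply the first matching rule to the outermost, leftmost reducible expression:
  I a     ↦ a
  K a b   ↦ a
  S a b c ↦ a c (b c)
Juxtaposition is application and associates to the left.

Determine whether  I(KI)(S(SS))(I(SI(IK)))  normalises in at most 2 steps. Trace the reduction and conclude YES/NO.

Answer: NO — after 2 steps the term is I(I(SI(IK))), not yet normal

Derivation:
  start: I(KI)(S(SS))(I(SI(IK)))
  →1  KI(S(SS))(I(SI(IK)))
  →2  I(I(SI(IK)))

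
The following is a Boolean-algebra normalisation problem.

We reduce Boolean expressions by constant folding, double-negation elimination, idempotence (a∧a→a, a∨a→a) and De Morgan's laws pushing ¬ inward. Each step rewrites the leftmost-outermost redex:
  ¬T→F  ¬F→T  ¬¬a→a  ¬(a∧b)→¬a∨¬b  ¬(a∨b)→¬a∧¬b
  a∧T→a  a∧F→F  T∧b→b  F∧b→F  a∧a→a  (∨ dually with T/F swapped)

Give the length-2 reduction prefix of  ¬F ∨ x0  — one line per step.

Answer: after 2 steps: T

Reduction:
  start: ¬F ∨ x0
  step 1: T ∨ x0
  step 2: T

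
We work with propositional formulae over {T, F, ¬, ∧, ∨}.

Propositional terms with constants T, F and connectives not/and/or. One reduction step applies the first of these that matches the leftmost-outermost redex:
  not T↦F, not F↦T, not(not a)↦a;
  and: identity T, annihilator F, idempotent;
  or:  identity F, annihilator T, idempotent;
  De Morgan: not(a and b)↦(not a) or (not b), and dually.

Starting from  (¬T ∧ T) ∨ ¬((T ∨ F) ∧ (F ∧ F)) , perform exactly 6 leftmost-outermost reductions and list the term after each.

  start: (¬T ∧ T) ∨ ¬((T ∨ F) ∧ (F ∧ F))
  →1  ¬T ∨ ¬((T ∨ F) ∧ (F ∧ F))
  →2  F ∨ ¬((T ∨ F) ∧ (F ∧ F))
  →3  ¬((T ∨ F) ∧ (F ∧ F))
  →4  ¬(T ∨ F) ∨ ¬(F ∧ F)
  →5  (¬T ∧ ¬F) ∨ ¬(F ∧ F)
  →6  (F ∧ ¬F) ∨ ¬(F ∧ F)

Answer: after 6 steps: (F ∧ ¬F) ∨ ¬(F ∧ F)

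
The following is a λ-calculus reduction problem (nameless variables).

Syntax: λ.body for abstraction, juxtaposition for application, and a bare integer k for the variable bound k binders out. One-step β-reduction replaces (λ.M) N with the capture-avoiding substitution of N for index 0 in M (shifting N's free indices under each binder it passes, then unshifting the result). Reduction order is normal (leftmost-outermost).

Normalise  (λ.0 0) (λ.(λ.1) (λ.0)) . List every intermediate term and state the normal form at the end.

Answer: normal form = λ.0  (in 4 steps)

Reduction:
  start: (λ.0 0) (λ.(λ.1) (λ.0))
  →1  (λ.(λ.1) (λ.0)) (λ.(λ.1) (λ.0))
  →2  (λ.λ.(λ.1) (λ.0)) (λ.0)
  →3  λ.(λ.1) (λ.0)
  →4  λ.0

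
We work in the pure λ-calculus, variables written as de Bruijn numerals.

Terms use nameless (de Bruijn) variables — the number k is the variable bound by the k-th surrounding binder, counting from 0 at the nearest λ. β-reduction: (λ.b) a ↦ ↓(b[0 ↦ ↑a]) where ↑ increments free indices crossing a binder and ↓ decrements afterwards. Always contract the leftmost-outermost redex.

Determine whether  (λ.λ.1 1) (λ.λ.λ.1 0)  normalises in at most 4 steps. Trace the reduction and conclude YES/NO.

  start: (λ.λ.1 1) (λ.λ.λ.1 0)
  [1] λ.(λ.λ.λ.1 0) (λ.λ.λ.1 0)
  [2] λ.λ.λ.1 0

Answer: YES — reaches normal form λ.λ.λ.1 0 in 2 ≤ 4 steps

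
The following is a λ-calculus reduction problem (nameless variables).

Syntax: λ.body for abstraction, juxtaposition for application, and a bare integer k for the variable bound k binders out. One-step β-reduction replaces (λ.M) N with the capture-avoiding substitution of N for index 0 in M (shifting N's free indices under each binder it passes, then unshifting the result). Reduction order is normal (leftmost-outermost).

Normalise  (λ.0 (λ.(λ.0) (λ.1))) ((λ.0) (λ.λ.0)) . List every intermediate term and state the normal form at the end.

Answer: normal form = λ.0  (in 3 steps)

Working:
  start: (λ.0 (λ.(λ.0) (λ.1))) ((λ.0) (λ.λ.0))
  →1  (λ.0) (λ.λ.0) (λ.(λ.0) (λ.1))
  →2  (λ.λ.0) (λ.(λ.0) (λ.1))
  →3  λ.0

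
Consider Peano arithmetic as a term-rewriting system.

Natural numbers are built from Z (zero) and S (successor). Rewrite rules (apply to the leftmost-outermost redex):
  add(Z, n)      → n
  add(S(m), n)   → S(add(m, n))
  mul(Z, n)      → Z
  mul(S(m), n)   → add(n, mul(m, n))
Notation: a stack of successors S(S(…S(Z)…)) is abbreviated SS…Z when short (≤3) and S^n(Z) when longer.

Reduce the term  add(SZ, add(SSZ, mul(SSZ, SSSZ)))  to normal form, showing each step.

  start: add(SZ, add(SSZ, mul(SSZ, SSSZ)))
  →1  S(add(Z, add(SSZ, mul(SSZ, SSSZ))))
  →2  S(add(SSZ, mul(SSZ, SSSZ)))
  →3  S(S(add(SZ, mul(SSZ, SSSZ))))
  →4  S(S(S(add(Z, mul(SSZ, SSSZ)))))
  →5  S(S(S(mul(SSZ, SSSZ))))
  →6  S(S(S(add(SSSZ, mul(SZ, SSSZ)))))
  →7  S(S(S(S(add(SSZ, mul(SZ, SSSZ))))))
  →8  S(S(S(S(S(add(SZ, mul(SZ, SSSZ)))))))
  →9  S(S(S(S(S(S(add(Z, mul(SZ, SSSZ))))))))
  →10  S(S(S(S(S(S(mul(SZ, SSSZ)))))))
  →11  S(S(S(S(S(S(add(SSSZ, mul(Z, SSSZ))))))))
  →12  S(S(S(S(S(S(S(add(SSZ, mul(Z, SSSZ)))))))))
  →13  S(S(S(S(S(S(S(S(add(SZ, mul(Z, SSSZ))))))))))
  →14  S(S(S(S(S(S(S(S(S(add(Z, mul(Z, SSSZ)))))))))))
  →15  S(S(S(S(S(S(S(S(S(mul(Z, SSSZ))))))))))
  →16  S^9(Z)

Answer: normal form = S^9(Z)  (in 16 steps)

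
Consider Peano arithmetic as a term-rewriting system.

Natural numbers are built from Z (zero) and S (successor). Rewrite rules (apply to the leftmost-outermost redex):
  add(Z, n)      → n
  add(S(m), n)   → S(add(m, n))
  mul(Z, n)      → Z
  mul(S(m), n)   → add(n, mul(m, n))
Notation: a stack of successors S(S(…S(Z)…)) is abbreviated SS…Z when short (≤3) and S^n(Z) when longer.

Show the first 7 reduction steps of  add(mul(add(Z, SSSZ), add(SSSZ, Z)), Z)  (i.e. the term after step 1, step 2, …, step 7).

Answer: after 7 steps: S(add(S(add(add(SZ, Z), mul(SSZ, add(SSSZ, Z)))), Z))

Reduction:
  start: add(mul(add(Z, SSSZ), add(SSSZ, Z)), Z)
  [1] add(mul(SSSZ, add(SSSZ, Z)), Z)
  [2] add(add(add(SSSZ, Z), mul(SSZ, add(SSSZ, Z))), Z)
  [3] add(add(S(add(SSZ, Z)), mul(SSZ, add(SSSZ, Z))), Z)
  [4] add(S(add(add(SSZ, Z), mul(SSZ, add(SSSZ, Z)))), Z)
  [5] S(add(add(add(SSZ, Z), mul(SSZ, add(SSSZ, Z))), Z))
  [6] S(add(add(S(add(SZ, Z)), mul(SSZ, add(SSSZ, Z))), Z))
  [7] S(add(S(add(add(SZ, Z), mul(SSZ, add(SSSZ, Z)))), Z))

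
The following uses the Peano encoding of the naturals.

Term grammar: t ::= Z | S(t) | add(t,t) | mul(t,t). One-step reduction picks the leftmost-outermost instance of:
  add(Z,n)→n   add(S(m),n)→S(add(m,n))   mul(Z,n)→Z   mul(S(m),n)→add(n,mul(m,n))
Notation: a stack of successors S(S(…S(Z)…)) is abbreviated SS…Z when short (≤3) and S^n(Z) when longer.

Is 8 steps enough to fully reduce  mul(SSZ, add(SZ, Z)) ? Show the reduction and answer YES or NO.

  start: mul(SSZ, add(SZ, Z))
  step 1: add(add(SZ, Z), mul(SZ, add(SZ, Z)))
  step 2: add(S(add(Z, Z)), mul(SZ, add(SZ, Z)))
  step 3: S(add(add(Z, Z), mul(SZ, add(SZ, Z))))
  step 4: S(add(Z, mul(SZ, add(SZ, Z))))
  step 5: S(mul(SZ, add(SZ, Z)))
  step 6: S(add(add(SZ, Z), mul(Z, add(SZ, Z))))
  step 7: S(add(S(add(Z, Z)), mul(Z, add(SZ, Z))))
  step 8: S(S(add(add(Z, Z), mul(Z, add(SZ, Z)))))

Answer: NO — after 8 steps the term is S(S(add(add(Z, Z), mul(Z, add(SZ, Z))))), not yet normal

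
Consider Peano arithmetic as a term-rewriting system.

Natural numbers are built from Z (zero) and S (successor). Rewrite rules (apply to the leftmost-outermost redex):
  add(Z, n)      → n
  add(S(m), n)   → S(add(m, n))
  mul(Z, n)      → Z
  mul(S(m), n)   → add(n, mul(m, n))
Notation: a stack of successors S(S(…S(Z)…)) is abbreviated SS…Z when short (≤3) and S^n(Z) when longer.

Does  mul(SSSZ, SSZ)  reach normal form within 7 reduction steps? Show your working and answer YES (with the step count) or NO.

Answer: NO — after 7 steps the term is S(S(S(S(add(Z, mul(SZ, SSZ)))))), not yet normal

Derivation:
  start: mul(SSSZ, SSZ)
  step 1: add(SSZ, mul(SSZ, SSZ))
  step 2: S(add(SZ, mul(SSZ, SSZ)))
  step 3: S(S(add(Z, mul(SSZ, SSZ))))
  step 4: S(S(mul(SSZ, SSZ)))
  step 5: S(S(add(SSZ, mul(SZ, SSZ))))
  step 6: S(S(S(add(SZ, mul(SZ, SSZ)))))
  step 7: S(S(S(S(add(Z, mul(SZ, SSZ))))))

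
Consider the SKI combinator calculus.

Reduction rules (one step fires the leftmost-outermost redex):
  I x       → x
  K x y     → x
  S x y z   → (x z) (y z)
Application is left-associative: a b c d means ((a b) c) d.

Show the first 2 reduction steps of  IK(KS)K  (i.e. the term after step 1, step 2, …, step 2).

Answer: after 2 steps: KS

Reduction:
  start: IK(KS)K
  step 1: K(KS)K
  step 2: KS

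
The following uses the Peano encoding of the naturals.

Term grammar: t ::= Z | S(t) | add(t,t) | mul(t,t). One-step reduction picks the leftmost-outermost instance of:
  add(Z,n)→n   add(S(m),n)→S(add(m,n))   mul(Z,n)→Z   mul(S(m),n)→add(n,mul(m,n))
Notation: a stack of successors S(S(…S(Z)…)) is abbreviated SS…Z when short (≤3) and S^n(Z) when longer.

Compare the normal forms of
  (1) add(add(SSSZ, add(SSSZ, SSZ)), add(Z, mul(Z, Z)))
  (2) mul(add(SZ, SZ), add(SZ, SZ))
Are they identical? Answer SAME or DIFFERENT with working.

Answer: DIFFERENT — A ⇓ S^8(Z), B ⇓ S^4(Z)

Reduction:
Term A:
  start: add(add(SSSZ, add(SSSZ, SSZ)), add(Z, mul(Z, Z)))
  [1] add(S(add(SSZ, add(SSSZ, SSZ))), add(Z, mul(Z, Z)))
  [2] S(add(add(SSZ, add(SSSZ, SSZ)), add(Z, mul(Z, Z))))
  [3] S(add(S(add(SZ, add(SSSZ, SSZ))), add(Z, mul(Z, Z))))
  [4] S(S(add(add(SZ, add(SSSZ, SSZ)), add(Z, mul(Z, Z)))))
  [5] S(S(add(S(add(Z, add(SSSZ, SSZ))), add(Z, mul(Z, Z)))))
  [6] S(S(S(add(add(Z, add(SSSZ, SSZ)), add(Z, mul(Z, Z))))))
  [7] S(S(S(add(add(SSSZ, SSZ), add(Z, mul(Z, Z))))))
  [8] S(S(S(add(S(add(SSZ, SSZ)), add(Z, mul(Z, Z))))))
  [9] S(S(S(S(add(add(SSZ, SSZ), add(Z, mul(Z, Z)))))))
  [10] S(S(S(S(add(S(add(SZ, SSZ)), add(Z, mul(Z, Z)))))))
  [11] S(S(S(S(S(add(add(SZ, SSZ), add(Z, mul(Z, Z))))))))
  [12] S(S(S(S(S(add(S(add(Z, SSZ)), add(Z, mul(Z, Z))))))))
  [13] S(S(S(S(S(S(add(add(Z, SSZ), add(Z, mul(Z, Z)))))))))
  [14] S(S(S(S(S(S(add(SSZ, add(Z, mul(Z, Z)))))))))
  [15] S(S(S(S(S(S(S(add(SZ, add(Z, mul(Z, Z))))))))))
  [16] S(S(S(S(S(S(S(S(add(Z, add(Z, mul(Z, Z)))))))))))
  [17] S(S(S(S(S(S(S(S(add(Z, mul(Z, Z))))))))))
  [18] S(S(S(S(S(S(S(S(mul(Z, Z)))))))))
  [19] S^8(Z)

Term B:
  start: mul(add(SZ, SZ), add(SZ, SZ))
  [1] mul(S(add(Z, SZ)), add(SZ, SZ))
  [2] add(add(SZ, SZ), mul(add(Z, SZ), add(SZ, SZ)))
  [3] add(S(add(Z, SZ)), mul(add(Z, SZ), add(SZ, SZ)))
  [4] S(add(add(Z, SZ), mul(add(Z, SZ), add(SZ, SZ))))
  [5] S(add(SZ, mul(add(Z, SZ), add(SZ, SZ))))
  [6] S(S(add(Z, mul(add(Z, SZ), add(SZ, SZ)))))
  [7] S(S(mul(add(Z, SZ), add(SZ, SZ))))
  [8] S(S(mul(SZ, add(SZ, SZ))))
  [9] S(S(add(add(SZ, SZ), mul(Z, add(SZ, SZ)))))
  [10] S(S(add(S(add(Z, SZ)), mul(Z, add(SZ, SZ)))))
  [11] S(S(S(add(add(Z, SZ), mul(Z, add(SZ, SZ))))))
  [12] S(S(S(add(SZ, mul(Z, add(SZ, SZ))))))
  [13] S(S(S(S(add(Z, mul(Z, add(SZ, SZ)))))))
  [14] S(S(S(S(mul(Z, add(SZ, SZ))))))
  [15] S^4(Z)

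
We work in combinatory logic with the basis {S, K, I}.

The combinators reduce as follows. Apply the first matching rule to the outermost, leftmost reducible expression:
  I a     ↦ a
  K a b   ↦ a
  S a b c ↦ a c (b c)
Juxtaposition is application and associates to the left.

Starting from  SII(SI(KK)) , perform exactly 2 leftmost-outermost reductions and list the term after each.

Answer: after 2 steps: SI(KK)(I(SI(KK)))

Working:
  start: SII(SI(KK))
  [1] I(SI(KK))(I(SI(KK)))
  [2] SI(KK)(I(SI(KK)))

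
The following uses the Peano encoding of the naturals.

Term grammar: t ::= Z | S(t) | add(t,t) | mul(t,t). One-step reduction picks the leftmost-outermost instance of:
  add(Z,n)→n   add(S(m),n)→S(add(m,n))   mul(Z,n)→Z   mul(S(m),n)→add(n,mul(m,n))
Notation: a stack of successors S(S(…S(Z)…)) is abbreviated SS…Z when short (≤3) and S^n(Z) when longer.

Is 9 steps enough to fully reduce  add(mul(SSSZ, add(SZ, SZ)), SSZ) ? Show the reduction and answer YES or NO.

Answer: NO — after 9 steps the term is S(S(add(add(add(SZ, SZ), mul(SZ, add(SZ, SZ))), SSZ))), not yet normal

Working:
  start: add(mul(SSSZ, add(SZ, SZ)), SSZ)
  step 1: add(add(add(SZ, SZ), mul(SSZ, add(SZ, SZ))), SSZ)
  step 2: add(add(S(add(Z, SZ)), mul(SSZ, add(SZ, SZ))), SSZ)
  step 3: add(S(add(add(Z, SZ), mul(SSZ, add(SZ, SZ)))), SSZ)
  step 4: S(add(add(add(Z, SZ), mul(SSZ, add(SZ, SZ))), SSZ))
  step 5: S(add(add(SZ, mul(SSZ, add(SZ, SZ))), SSZ))
  step 6: S(add(S(add(Z, mul(SSZ, add(SZ, SZ)))), SSZ))
  step 7: S(S(add(add(Z, mul(SSZ, add(SZ, SZ))), SSZ)))
  step 8: S(S(add(mul(SSZ, add(SZ, SZ)), SSZ)))
  step 9: S(S(add(add(add(SZ, SZ), mul(SZ, add(SZ, SZ))), SSZ)))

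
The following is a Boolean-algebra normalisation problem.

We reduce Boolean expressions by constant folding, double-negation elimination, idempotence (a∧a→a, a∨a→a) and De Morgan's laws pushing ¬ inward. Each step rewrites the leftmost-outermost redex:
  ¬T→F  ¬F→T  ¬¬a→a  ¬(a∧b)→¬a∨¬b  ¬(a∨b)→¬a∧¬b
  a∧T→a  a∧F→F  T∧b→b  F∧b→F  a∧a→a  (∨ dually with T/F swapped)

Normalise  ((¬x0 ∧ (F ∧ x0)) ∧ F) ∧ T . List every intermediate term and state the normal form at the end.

  start: ((¬x0 ∧ (F ∧ x0)) ∧ F) ∧ T
  [1] (¬x0 ∧ (F ∧ x0)) ∧ F
  [2] F

Answer: normal form = F  (in 2 steps)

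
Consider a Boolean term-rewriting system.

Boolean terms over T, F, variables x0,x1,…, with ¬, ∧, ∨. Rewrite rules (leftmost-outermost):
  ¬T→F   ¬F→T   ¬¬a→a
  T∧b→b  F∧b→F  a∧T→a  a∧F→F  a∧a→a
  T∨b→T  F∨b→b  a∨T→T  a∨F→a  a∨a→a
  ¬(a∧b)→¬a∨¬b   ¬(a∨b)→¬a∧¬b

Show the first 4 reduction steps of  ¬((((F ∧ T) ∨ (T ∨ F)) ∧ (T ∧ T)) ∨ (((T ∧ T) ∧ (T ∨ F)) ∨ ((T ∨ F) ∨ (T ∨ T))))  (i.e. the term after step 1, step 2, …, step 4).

Answer: after 4 steps: (((¬F ∨ ¬T) ∧ ¬(T ∨ F)) ∨ ¬(T ∧ T)) ∧ ¬(((T ∧ T) ∧ (T ∨ F)) ∨ ((T ∨ F) ∨ (T ∨ T)))

Derivation:
  start: ¬((((F ∧ T) ∨ (T ∨ F)) ∧ (T ∧ T)) ∨ (((T ∧ T) ∧ (T ∨ F)) ∨ ((T ∨ F) ∨ (T ∨ T))))
  step 1: ¬(((F ∧ T) ∨ (T ∨ F)) ∧ (T ∧ T)) ∧ ¬(((T ∧ T) ∧ (T ∨ F)) ∨ ((T ∨ F) ∨ (T ∨ T)))
  step 2: (¬((F ∧ T) ∨ (T ∨ F)) ∨ ¬(T ∧ T)) ∧ ¬(((T ∧ T) ∧ (T ∨ F)) ∨ ((T ∨ F) ∨ (T ∨ T)))
  step 3: ((¬(F ∧ T) ∧ ¬(T ∨ F)) ∨ ¬(T ∧ T)) ∧ ¬(((T ∧ T) ∧ (T ∨ F)) ∨ ((T ∨ F) ∨ (T ∨ T)))
  step 4: (((¬F ∨ ¬T) ∧ ¬(T ∨ F)) ∨ ¬(T ∧ T)) ∧ ¬(((T ∧ T) ∧ (T ∨ F)) ∨ ((T ∨ F) ∨ (T ∨ T)))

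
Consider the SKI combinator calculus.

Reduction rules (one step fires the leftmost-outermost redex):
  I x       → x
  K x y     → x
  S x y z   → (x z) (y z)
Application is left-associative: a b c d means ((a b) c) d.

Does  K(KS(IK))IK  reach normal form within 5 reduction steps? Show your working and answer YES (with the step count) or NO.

Answer: YES — reaches normal form SK in 2 ≤ 5 steps

Reduction:
  start: K(KS(IK))IK
  [1] KS(IK)K
  [2] SK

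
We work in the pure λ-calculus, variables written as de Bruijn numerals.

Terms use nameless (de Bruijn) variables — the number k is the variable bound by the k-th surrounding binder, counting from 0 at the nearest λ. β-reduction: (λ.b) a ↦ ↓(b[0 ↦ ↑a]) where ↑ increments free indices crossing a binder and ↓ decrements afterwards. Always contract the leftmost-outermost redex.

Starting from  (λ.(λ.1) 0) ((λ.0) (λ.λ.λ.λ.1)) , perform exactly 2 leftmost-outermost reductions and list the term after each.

Answer: after 2 steps: (λ.0) (λ.λ.λ.λ.1)

Derivation:
  start: (λ.(λ.1) 0) ((λ.0) (λ.λ.λ.λ.1))
  step 1: (λ.(λ.0) (λ.λ.λ.λ.1)) ((λ.0) (λ.λ.λ.λ.1))
  step 2: (λ.0) (λ.λ.λ.λ.1)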